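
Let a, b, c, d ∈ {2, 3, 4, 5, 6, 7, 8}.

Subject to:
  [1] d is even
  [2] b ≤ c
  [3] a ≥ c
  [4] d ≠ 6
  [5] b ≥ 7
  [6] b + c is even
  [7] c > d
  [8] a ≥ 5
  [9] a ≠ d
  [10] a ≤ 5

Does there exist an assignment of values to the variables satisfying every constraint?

From constraints 2 and 5: c ≥ b and b ≥ 7, so c ≥ 7. From constraints 3 and 10: c ≤ a and a ≤ 5, so c ≤ 5. But 5 < 7, so no value of c works.

Unsatisfiable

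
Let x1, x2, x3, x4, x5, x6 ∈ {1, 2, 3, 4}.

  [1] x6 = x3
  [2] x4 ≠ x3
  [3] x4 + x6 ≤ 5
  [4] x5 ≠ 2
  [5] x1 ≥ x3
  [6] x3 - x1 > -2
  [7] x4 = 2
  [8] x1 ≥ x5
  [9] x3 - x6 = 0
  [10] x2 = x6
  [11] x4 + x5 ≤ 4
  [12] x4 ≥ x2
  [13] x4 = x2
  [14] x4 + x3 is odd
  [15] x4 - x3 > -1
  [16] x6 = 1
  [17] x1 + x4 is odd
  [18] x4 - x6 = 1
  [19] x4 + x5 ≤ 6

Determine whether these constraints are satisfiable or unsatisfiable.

From constraints 1, 10, and 13, x4 = x2 = x6 = x3, so x4 = x3. But constraint 2 says x4 ≠ x3. Contradiction.

Unsatisfiable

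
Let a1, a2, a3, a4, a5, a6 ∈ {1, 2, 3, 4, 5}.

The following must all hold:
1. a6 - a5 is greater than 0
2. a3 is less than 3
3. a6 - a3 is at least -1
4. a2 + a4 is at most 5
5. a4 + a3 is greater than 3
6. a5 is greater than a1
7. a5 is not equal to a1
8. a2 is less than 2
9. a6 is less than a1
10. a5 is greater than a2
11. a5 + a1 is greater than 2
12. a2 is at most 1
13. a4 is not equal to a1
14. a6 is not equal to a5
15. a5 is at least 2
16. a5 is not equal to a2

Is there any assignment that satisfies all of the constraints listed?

Unsatisfiable

Constraints 1, 6, and 9 give a1 < a5, a5 < a6, a6 < a1. Chaining: a1 < a5 < a6 < a1, which forces a1 < a1 — impossible.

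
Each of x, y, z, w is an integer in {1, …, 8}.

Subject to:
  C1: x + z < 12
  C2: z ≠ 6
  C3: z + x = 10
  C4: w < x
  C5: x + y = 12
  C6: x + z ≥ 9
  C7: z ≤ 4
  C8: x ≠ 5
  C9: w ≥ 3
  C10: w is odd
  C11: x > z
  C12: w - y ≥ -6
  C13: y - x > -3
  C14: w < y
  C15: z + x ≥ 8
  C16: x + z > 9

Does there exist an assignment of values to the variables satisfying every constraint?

Satisfiable

Take x = 6, y = 6, z = 4, w = 3. Then constraint 1: x + z = 10; constraint 3: z + x = 10; constraint 5: x + y = 12, and every other listed constraint is also met.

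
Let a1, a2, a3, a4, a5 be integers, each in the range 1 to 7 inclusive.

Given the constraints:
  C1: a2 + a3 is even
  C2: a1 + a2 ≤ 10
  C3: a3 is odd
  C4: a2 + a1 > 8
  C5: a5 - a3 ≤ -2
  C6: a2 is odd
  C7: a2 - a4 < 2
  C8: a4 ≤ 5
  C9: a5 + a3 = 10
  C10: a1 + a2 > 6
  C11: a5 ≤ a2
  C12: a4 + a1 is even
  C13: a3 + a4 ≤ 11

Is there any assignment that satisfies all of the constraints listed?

Satisfiable

One satisfying assignment is a1 = 4, a2 = 5, a3 = 7, a4 = 4, a5 = 3.
For the less obvious constraints — constraint 2: a1 + a2 = 9; constraint 4: a2 + a1 = 9 — and the others hold by inspection.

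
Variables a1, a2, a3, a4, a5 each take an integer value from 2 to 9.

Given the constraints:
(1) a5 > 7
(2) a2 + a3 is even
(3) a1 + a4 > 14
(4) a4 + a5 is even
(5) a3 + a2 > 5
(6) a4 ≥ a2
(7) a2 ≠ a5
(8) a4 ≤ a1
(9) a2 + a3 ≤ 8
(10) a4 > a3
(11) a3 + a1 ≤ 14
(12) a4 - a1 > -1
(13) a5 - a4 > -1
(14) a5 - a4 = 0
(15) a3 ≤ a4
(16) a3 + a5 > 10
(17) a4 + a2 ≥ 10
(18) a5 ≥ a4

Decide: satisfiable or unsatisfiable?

One satisfying assignment is a1 = 8, a2 = 5, a3 = 3, a4 = 8, a5 = 8.
For the less obvious constraints — constraint 3: a1 + a4 = 16; constraint 5: a3 + a2 = 8 — and the others hold by inspection.

Satisfiable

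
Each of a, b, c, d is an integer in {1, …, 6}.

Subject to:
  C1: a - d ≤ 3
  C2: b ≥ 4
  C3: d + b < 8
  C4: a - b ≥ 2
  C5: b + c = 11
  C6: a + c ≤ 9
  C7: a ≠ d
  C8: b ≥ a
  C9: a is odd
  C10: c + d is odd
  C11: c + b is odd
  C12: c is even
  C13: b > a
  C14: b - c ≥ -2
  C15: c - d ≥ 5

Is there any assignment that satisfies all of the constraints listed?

Constraints 1, 4, 14, and 15 give d − a ≥ -3, a − b ≥ 2, b − c ≥ -2, c − d ≥ 5.
Adding all 4 inequalities: the left sides telescope to 0, and the right sides sum to (-3) + 2 + (-2) + 5 = 2. So 0 ≥ 2, which is false.

Unsatisfiable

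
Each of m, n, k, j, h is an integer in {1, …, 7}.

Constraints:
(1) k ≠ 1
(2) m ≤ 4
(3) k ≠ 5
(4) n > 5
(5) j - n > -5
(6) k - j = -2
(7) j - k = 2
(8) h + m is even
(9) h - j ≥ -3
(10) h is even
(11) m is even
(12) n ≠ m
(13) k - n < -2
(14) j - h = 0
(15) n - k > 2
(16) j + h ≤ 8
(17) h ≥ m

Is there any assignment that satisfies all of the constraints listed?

Satisfiable

The assignment m = 2, n = 7, k = 2, j = 4, h = 4 works:
  constraint 5 holds since j - n = -3.
  constraint 6 holds since k - j = -2.
The rest check out directly.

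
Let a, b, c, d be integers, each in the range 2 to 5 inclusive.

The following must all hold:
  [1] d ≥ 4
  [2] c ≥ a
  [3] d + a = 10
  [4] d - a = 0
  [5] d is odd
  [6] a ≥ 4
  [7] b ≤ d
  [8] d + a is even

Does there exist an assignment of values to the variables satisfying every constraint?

Satisfiable

Setting (a, b, c, d) = (5, 3, 5, 5) satisfies everything: constraint 3: d + a = 10; constraint 4: d - a = 0; constraint 5: d = 5 is odd, and the others follow.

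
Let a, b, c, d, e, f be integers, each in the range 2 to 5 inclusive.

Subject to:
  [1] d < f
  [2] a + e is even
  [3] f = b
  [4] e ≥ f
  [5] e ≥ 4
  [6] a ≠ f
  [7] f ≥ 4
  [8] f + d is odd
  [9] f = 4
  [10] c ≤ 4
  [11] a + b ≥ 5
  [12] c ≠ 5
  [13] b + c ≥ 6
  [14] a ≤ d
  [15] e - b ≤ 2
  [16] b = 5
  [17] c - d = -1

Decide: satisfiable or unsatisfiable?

Constraint 9 fixes f = 4 and constraint 16 fixes b = 5, but constraint 3 requires f = b. Since 4 ≠ 5, contradiction.

Unsatisfiable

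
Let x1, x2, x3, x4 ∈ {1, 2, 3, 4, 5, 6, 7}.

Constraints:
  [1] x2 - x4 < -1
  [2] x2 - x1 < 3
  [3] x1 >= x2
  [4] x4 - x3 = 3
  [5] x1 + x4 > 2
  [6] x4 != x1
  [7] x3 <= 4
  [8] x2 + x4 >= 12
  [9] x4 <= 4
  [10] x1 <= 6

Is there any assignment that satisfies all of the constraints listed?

Unsatisfiable

From constraints 3 and 10: x2 ≤ x1 ≤ 6. From constraint 9: x4 ≤ 4. Hence x2 + x4 ≤ 10. But constraint 8 requires x2 + x4 ≥ 12, and 12 > 10. Contradiction.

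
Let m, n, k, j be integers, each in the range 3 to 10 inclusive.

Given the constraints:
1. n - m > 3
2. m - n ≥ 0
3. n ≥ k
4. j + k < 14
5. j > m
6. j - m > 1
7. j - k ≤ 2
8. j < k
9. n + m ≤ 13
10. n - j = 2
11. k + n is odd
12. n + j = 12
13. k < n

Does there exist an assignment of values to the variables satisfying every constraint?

Unsatisfiable

Constraints 2, 5, 8, and 13 give m < j, j < k, k < n, n ≤ m. Chaining: m < j < k < n ≤ m, which forces m < m — impossible.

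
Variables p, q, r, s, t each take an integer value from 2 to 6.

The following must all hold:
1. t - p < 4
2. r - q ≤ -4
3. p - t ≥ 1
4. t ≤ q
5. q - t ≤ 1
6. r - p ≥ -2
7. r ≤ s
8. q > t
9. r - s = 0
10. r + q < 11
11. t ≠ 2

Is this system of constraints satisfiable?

Unsatisfiable

Constraints 2, 3, 5, and 6 give r − p ≥ -2, p − t ≥ 1, t − q ≥ -1, q − r ≥ 4.
Adding all 4 inequalities: the left sides telescope to 0, and the right sides sum to (-2) + 1 + (-1) + 4 = 2. So 0 ≥ 2, which is false.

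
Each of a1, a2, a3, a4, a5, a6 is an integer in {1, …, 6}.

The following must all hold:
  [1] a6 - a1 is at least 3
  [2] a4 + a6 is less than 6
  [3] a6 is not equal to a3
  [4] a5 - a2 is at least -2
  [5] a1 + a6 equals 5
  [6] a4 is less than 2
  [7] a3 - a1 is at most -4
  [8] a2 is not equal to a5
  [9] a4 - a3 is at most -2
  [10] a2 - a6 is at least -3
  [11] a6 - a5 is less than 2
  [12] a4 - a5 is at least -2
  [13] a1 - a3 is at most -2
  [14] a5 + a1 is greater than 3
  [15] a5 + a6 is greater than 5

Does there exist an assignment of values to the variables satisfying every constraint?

Constraints 1, 4, 7, 9, 10, and 12 give a3 − a4 ≥ 2, a4 − a5 ≥ -2, a5 − a2 ≥ -2, a2 − a6 ≥ -3, a6 − a1 ≥ 3, a1 − a3 ≥ 4.
Adding all 6 inequalities: the left sides telescope to 0, and the right sides sum to 2 + (-2) + (-2) + (-3) + 3 + 4 = 2. So 0 ≥ 2, which is false.

Unsatisfiable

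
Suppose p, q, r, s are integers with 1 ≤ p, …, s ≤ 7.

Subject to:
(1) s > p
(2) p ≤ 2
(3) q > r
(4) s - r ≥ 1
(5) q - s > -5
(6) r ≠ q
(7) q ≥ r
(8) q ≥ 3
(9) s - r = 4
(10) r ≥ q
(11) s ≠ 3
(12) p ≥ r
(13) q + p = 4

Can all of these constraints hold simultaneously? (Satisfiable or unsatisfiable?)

From constraints 8 and 10: r ≥ q and q ≥ 3, so r ≥ 3. From constraints 2 and 12: r ≤ p and p ≤ 2, so r ≤ 2. But 2 < 3, so no value of r works.

Unsatisfiable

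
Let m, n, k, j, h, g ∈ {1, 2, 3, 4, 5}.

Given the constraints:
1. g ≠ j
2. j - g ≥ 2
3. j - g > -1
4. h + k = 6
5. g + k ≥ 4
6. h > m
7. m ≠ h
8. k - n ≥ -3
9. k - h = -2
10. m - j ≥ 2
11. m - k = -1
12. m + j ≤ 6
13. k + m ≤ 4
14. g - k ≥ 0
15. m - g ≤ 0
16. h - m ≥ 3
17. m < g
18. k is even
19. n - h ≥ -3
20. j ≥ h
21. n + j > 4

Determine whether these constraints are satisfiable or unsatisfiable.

Constraints 2, 8, 10, 14, 16, and 19 give m − j ≥ 2, j − g ≥ 2, g − k ≥ 0, k − n ≥ -3, n − h ≥ -3, h − m ≥ 3.
Adding all 6 inequalities: the left sides telescope to 0, and the right sides sum to 2 + 2 + 0 + (-3) + (-3) + 3 = 1. So 0 ≥ 1, which is false.

Unsatisfiable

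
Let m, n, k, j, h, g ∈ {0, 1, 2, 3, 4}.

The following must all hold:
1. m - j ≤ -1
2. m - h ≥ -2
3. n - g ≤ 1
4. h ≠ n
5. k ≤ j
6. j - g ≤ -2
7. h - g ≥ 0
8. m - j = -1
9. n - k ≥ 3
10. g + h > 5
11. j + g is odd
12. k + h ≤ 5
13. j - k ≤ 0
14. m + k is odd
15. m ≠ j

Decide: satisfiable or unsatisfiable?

Unsatisfiable

Constraints 1, 2, 3, 7, 9, and 13 give n − k ≥ 3, k − j ≥ 0, j − m ≥ 1, m − h ≥ -2, h − g ≥ 0, g − n ≥ -1.
Adding all 6 inequalities: the left sides telescope to 0, and the right sides sum to 3 + 0 + 1 + (-2) + 0 + (-1) = 1. So 0 ≥ 1, which is false.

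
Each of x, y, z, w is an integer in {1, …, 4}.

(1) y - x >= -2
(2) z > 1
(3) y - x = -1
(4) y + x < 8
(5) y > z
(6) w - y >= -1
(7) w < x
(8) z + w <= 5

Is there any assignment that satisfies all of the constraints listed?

Try x = 4, y = 3, z = 2, w = 2.
Check constraint 1: y - x = -1; constraint 3: y - x = -1; constraint 4: y + x = 7. The remaining constraints are straightforward to verify.

Satisfiable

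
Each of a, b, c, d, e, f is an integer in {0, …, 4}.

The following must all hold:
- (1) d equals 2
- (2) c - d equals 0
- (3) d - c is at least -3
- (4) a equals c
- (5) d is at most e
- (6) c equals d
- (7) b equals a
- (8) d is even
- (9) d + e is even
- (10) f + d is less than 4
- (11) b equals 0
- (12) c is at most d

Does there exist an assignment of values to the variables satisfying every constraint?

Constraint 11 fixes b = 0 and constraint 1 fixes d = 2. Constraints 4, 6, and 7 give b = a = c = d, so b = d. But 0 ≠ 2 — contradiction.

Unsatisfiable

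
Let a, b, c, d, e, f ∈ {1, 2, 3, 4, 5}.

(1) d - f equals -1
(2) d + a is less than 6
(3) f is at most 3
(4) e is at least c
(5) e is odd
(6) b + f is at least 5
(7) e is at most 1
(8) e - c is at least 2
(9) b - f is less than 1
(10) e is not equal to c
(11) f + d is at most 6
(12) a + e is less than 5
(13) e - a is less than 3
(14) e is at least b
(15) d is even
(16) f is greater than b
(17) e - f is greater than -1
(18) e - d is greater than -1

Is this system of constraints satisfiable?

From constraints 7 and 14: b ≤ e ≤ 1. From constraint 3: f ≤ 3. Hence b + f ≤ 4. But constraint 6 requires b + f ≥ 5, and 5 > 4. Contradiction.

Unsatisfiable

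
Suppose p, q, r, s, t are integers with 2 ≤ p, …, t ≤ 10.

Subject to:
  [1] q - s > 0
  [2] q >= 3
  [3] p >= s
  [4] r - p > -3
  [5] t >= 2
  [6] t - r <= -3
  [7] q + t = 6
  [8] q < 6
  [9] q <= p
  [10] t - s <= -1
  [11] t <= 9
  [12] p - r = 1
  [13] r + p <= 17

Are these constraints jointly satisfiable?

Satisfiable

Try p = 8, q = 4, r = 7, s = 3, t = 2.
Check constraint 1: q - s = 1; constraint 4: r - p = -1; constraint 6: t - r = -5. The remaining constraints are straightforward to verify.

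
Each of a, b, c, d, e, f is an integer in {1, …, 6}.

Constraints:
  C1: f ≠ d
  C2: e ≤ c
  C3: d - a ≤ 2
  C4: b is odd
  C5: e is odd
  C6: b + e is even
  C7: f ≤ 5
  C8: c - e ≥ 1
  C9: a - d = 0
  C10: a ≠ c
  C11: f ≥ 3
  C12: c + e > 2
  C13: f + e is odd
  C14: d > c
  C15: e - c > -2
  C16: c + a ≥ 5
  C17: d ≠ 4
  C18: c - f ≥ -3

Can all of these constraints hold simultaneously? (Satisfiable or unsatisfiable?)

One satisfying assignment is a = 5, b = 1, c = 2, d = 5, e = 1, f = 4.
For the less obvious constraints — constraint 3: d - a = 0; constraint 8: c - e = 1 — and the others hold by inspection.

Satisfiable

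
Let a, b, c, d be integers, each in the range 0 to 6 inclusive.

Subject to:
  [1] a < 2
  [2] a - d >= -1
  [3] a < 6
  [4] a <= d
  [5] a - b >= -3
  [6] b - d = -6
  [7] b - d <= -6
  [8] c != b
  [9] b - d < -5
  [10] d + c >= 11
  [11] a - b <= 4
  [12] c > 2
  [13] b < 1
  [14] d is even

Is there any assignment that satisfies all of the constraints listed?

Unsatisfiable

Constraints 2, 7, and 11 give b − a ≥ -4, a − d ≥ -1, d − b ≥ 6.
Adding all 3 inequalities: the left sides telescope to 0, and the right sides sum to (-4) + (-1) + 6 = 1. So 0 ≥ 1, which is false.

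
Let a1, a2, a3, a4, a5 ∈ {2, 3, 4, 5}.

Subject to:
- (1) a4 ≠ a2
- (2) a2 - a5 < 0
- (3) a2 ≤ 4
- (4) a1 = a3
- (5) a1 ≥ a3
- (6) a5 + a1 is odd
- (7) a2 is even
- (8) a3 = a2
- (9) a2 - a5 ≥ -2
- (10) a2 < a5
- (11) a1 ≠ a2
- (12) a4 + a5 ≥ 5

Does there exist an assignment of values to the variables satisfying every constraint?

From constraints 4 and 8, a1 = a3 = a2, so a1 = a2. But constraint 11 says a1 ≠ a2. Contradiction.

Unsatisfiable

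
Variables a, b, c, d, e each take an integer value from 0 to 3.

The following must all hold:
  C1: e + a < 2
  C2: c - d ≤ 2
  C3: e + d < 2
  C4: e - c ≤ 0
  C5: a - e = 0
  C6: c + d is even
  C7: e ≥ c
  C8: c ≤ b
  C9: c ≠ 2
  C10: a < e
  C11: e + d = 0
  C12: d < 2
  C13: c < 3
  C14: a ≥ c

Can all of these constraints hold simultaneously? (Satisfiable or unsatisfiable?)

Unsatisfiable

Constraints 4, 10, and 14 give e ≤ c, c ≤ a, a < e. Chaining: e ≤ c ≤ a < e, which forces e < e — impossible.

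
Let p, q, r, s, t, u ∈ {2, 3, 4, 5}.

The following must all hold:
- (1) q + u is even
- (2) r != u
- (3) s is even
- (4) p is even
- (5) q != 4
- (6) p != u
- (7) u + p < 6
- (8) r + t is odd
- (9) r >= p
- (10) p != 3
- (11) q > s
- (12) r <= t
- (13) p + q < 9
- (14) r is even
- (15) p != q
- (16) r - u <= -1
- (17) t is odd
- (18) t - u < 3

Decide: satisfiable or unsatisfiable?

The assignment p = 2, q = 5, r = 2, s = 4, t = 5, u = 3 works:
  constraint 7 holds since u + p = 5.
  constraint 13 holds since p + q = 7.
The rest check out directly.

Satisfiable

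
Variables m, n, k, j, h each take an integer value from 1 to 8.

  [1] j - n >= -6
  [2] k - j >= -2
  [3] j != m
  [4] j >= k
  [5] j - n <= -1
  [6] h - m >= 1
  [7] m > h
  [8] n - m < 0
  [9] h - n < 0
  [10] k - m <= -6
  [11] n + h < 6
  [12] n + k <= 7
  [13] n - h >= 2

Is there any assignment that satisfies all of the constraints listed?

Constraints 1, 2, 6, 10, and 13 give j − n ≥ -6, n − h ≥ 2, h − m ≥ 1, m − k ≥ 6, k − j ≥ -2.
Adding all 5 inequalities: the left sides telescope to 0, and the right sides sum to (-6) + 2 + 1 + 6 + (-2) = 1. So 0 ≥ 1, which is false.

Unsatisfiable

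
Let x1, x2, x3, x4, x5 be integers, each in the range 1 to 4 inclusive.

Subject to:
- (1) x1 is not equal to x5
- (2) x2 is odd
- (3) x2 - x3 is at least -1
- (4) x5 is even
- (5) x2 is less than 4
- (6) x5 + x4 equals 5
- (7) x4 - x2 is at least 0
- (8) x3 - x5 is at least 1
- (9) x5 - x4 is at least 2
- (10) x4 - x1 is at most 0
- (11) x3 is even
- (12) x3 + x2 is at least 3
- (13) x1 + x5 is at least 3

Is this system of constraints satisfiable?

Unsatisfiable

Constraints 3, 7, 8, and 9 give x4 − x2 ≥ 0, x2 − x3 ≥ -1, x3 − x5 ≥ 1, x5 − x4 ≥ 2.
Adding all 4 inequalities: the left sides telescope to 0, and the right sides sum to 0 + (-1) + 1 + 2 = 2. So 0 ≥ 2, which is false.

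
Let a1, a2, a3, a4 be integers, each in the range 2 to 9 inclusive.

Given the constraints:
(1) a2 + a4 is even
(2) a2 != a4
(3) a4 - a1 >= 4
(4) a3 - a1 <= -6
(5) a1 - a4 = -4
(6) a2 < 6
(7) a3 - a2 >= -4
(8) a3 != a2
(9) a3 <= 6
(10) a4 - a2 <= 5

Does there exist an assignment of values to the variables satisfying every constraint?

Constraints 3, 4, 7, and 10 give a2 − a4 ≥ -5, a4 − a1 ≥ 4, a1 − a3 ≥ 6, a3 − a2 ≥ -4.
Adding all 4 inequalities: the left sides telescope to 0, and the right sides sum to (-5) + 4 + 6 + (-4) = 1. So 0 ≥ 1, which is false.

Unsatisfiable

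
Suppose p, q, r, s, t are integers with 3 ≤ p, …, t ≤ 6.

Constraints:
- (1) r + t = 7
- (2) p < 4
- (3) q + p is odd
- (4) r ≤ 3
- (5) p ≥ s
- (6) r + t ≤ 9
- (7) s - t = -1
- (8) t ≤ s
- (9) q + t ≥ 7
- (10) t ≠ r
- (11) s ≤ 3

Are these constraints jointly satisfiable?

From constraint 4: r ≤ 3. From constraints 8 and 11: t ≤ s ≤ 3. Hence r + t ≤ 6. But constraint 1 requires r + t = 7, and 7 > 6. Contradiction.

Unsatisfiable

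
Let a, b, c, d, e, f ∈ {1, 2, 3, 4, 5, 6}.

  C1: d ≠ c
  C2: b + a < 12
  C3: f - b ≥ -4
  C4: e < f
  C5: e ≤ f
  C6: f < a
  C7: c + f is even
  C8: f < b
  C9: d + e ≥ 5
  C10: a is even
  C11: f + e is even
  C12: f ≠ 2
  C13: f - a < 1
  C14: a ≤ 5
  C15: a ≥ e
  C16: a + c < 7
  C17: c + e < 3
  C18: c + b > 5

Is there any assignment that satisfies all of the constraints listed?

Setting (a, b, c, d, e, f) = (4, 5, 1, 6, 1, 3) satisfies everything: constraint 2: b + a = 9; constraint 3: f - b = -2; constraint 9: d + e = 7, and the others follow.

Satisfiable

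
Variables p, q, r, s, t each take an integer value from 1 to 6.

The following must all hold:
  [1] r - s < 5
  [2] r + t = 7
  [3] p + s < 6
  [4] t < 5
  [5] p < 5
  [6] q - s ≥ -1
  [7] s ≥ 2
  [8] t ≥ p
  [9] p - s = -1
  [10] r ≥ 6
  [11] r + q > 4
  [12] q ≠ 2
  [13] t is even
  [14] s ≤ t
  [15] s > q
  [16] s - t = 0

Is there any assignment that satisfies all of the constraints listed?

From constraint 10: r ≥ 6. From constraints 7 and 14: t ≥ s ≥ 2. Hence r + t ≥ 8. But constraint 2 requires r + t = 7, and 7 < 8. Contradiction.

Unsatisfiable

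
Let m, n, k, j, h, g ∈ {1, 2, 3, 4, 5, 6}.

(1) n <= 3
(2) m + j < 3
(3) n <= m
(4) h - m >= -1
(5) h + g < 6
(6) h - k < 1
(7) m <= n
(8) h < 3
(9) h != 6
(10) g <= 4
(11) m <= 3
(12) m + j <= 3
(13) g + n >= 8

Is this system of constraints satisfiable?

From constraint 10: g ≤ 4. From constraints 3 and 11: n ≤ m ≤ 3. Hence g + n ≤ 7. But constraint 13 requires g + n ≥ 8, and 8 > 7. Contradiction.

Unsatisfiable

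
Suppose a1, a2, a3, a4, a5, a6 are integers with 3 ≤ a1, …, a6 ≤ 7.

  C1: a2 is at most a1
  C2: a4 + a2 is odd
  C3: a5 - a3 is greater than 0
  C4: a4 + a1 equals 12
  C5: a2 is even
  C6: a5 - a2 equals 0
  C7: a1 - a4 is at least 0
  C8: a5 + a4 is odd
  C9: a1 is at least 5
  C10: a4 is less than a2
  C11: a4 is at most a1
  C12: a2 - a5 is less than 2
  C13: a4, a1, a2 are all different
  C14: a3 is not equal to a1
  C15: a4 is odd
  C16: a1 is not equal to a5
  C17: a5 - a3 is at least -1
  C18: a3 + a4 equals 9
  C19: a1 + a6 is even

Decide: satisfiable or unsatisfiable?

Setting (a1, a2, a3, a4, a5, a6) = (7, 6, 4, 5, 6, 7) satisfies everything: constraint 3: a5 - a3 = 2; constraint 4: a4 + a1 = 12; constraint 6: a5 - a2 = 0, and the others follow.

Satisfiable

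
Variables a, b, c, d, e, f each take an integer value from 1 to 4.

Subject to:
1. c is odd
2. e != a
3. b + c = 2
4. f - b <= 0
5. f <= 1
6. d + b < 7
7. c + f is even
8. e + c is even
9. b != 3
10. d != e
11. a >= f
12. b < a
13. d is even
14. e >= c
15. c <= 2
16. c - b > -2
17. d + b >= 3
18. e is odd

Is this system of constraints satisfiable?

Take a = 2, b = 1, c = 1, d = 4, e = 1, f = 1. Then constraint 3: b + c = 2; constraint 4: f - b = 0, and every other listed constraint is also met.

Satisfiable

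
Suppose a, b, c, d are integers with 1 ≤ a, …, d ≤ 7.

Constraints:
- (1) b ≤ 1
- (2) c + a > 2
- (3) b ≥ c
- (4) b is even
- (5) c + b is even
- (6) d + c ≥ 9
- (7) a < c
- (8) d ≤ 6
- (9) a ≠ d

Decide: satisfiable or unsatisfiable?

Unsatisfiable

From constraint 8: d ≤ 6. From constraints 1 and 3: c ≤ b ≤ 1. Hence d + c ≤ 7. But constraint 6 requires d + c ≥ 9, and 9 > 7. Contradiction.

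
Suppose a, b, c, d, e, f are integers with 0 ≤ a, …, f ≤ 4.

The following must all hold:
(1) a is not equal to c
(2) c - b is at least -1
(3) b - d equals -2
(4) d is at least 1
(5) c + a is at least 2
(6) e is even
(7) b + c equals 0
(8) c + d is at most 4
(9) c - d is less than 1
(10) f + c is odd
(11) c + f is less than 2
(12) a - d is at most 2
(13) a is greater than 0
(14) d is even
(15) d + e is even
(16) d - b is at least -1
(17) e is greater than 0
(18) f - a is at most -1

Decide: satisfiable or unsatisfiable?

Take a = 2, b = 0, c = 0, d = 2, e = 4, f = 1. Then constraint 2: c - b = 0; constraint 3: b - d = -2, and every other listed constraint is also met.

Satisfiable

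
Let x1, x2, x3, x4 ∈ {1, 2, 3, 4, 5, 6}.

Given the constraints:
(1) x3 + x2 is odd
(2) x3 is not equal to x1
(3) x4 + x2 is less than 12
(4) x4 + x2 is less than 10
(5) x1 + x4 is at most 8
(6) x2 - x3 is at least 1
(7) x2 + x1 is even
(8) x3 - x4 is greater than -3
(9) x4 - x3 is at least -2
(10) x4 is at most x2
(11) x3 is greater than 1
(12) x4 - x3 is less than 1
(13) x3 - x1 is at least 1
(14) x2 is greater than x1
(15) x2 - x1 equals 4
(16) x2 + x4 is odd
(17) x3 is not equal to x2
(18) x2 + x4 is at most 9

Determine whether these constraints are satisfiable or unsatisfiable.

Satisfiable

The assignment x1 = 1, x2 = 5, x3 = 4, x4 = 4 works:
  constraint 3 holds since x4 + x2 = 9.
  constraint 4 holds since x4 + x2 = 9.
  constraint 5 holds since x1 + x4 = 5.
The rest check out directly.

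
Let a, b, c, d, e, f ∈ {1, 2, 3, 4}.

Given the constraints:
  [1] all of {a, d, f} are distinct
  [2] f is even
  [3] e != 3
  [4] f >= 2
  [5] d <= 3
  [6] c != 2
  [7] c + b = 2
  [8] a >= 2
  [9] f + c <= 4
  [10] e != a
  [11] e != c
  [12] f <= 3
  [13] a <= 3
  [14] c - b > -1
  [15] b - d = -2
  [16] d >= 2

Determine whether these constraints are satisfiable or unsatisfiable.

Unsatisfiable

Constraints 4, 5, 8, 12, 13, and 16 confine each of a, d, f to the 2 values {2, 3}.
Constraint 1 requires all 3 of them to be distinct, but only 2 values are available — impossible by the pigeonhole principle.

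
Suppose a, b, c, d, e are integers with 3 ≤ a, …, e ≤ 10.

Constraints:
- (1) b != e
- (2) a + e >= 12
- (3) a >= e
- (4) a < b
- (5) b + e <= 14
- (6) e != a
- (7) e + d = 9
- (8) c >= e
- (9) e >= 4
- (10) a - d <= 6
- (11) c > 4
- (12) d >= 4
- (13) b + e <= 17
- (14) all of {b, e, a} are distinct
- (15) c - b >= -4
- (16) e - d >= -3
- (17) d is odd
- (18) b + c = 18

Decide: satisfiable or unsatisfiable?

Satisfiable

Try a = 9, b = 10, c = 8, d = 5, e = 4.
Check constraint 2: a + e = 13; constraint 5: b + e = 14; constraint 7: e + d = 9. The remaining constraints are straightforward to verify.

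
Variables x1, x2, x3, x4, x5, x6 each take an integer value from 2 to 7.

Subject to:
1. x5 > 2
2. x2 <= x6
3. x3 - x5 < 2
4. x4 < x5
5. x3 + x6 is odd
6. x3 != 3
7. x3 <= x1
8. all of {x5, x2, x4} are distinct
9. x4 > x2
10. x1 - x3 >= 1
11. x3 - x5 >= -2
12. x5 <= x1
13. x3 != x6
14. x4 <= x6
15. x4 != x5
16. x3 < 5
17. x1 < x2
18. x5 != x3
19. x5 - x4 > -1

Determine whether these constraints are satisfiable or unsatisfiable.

Constraints 4, 9, 12, and 17 give x5 ≤ x1, x1 < x2, x2 < x4, x4 < x5. Chaining: x5 ≤ x1 < x2 < x4 < x5, which forces x5 < x5 — impossible.

Unsatisfiable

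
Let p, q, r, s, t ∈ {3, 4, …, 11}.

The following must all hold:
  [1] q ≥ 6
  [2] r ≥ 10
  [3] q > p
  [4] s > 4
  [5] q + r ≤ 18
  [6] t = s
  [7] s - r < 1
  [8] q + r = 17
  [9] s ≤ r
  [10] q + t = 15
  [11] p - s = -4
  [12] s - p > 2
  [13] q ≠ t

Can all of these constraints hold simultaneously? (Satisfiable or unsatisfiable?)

Setting (p, q, r, s, t) = (5, 6, 11, 9, 9) satisfies everything: constraint 5: q + r = 17; constraint 7: s - r = -2, and the others follow.

Satisfiable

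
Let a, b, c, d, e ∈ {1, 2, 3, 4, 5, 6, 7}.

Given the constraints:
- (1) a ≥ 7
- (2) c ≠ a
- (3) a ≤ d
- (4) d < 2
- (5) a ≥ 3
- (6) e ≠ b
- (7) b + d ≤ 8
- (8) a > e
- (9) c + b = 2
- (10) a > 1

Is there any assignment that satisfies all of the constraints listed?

From constraints 1 and 3: d ≥ a and a ≥ 7, so d ≥ 7. From constraint 4: d ≤ 1. But 1 < 7, so no value of d works.

Unsatisfiable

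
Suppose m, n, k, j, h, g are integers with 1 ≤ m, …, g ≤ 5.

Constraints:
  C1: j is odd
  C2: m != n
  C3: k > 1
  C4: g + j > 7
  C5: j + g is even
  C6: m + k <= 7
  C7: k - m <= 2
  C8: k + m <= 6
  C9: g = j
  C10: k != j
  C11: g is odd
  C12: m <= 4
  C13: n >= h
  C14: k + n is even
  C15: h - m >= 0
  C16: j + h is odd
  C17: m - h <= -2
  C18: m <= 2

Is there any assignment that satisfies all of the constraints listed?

Setting (m, n, k, j, h, g) = (2, 4, 2, 5, 4, 5) satisfies everything: constraint 4: g + j = 10; constraint 6: m + k = 4; constraint 7: k - m = 0, and the others follow.

Satisfiable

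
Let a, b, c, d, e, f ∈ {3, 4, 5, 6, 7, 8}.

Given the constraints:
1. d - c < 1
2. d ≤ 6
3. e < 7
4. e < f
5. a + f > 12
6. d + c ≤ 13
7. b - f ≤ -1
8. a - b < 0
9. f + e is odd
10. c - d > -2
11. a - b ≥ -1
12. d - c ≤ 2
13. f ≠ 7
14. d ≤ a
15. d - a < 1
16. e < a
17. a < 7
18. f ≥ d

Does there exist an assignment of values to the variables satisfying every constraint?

Satisfiable

One satisfying assignment is a = 6, b = 7, c = 7, d = 6, e = 3, f = 8.
For the less obvious constraints — constraint 1: d - c = -1; constraint 5: a + f = 14 — and the others hold by inspection.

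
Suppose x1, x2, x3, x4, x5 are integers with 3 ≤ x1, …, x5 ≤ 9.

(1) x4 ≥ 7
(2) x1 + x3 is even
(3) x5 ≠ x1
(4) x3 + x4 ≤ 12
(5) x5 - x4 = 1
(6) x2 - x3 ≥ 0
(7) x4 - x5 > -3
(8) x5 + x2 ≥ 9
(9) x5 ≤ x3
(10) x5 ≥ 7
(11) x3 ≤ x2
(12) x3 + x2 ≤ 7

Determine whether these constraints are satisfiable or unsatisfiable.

From constraints 9 and 10: x3 ≥ x5 ≥ 7. From constraint 1: x4 ≥ 7. Hence x3 + x4 ≥ 14. But constraint 4 requires x3 + x4 ≤ 12, and 12 < 14. Contradiction.

Unsatisfiable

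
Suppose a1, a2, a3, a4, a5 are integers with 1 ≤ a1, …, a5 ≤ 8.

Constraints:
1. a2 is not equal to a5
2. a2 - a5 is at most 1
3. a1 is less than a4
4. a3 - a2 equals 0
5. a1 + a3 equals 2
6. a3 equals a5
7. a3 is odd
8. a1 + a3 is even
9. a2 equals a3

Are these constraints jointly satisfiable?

From constraints 6 and 9, a2 = a3 = a5, so a2 = a5. But constraint 1 says a2 ≠ a5. Contradiction.

Unsatisfiable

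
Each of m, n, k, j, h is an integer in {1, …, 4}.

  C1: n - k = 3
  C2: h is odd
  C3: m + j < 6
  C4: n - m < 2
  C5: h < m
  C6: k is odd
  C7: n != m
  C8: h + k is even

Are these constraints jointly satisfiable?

Satisfiable

The assignment m = 3, n = 4, k = 1, j = 2, h = 1 works:
  constraint 1 holds since n - k = 3.
  constraint 3 holds since m + j = 5.
  constraint 4 holds since n - m = 1.
The rest check out directly.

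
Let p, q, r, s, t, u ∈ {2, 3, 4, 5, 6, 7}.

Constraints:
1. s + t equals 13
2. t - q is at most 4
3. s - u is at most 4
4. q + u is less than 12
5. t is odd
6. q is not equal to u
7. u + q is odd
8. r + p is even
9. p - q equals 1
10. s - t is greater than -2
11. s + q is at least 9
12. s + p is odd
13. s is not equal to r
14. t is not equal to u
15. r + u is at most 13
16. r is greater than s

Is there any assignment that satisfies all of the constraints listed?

Satisfiable

Setting (p, q, r, s, t, u) = (7, 6, 7, 6, 7, 3) satisfies everything: constraint 1: s + t = 13; constraint 2: t - q = 1, and the others follow.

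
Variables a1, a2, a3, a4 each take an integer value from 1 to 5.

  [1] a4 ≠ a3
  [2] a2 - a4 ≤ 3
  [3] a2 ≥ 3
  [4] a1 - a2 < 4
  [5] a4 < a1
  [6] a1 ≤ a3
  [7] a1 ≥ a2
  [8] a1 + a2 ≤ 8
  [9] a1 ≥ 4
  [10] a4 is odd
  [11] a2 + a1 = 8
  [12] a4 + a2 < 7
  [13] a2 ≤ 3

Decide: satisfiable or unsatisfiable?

Take a1 = 5, a2 = 3, a3 = 5, a4 = 1. Then constraint 2: a2 - a4 = 2; constraint 4: a1 - a2 = 2; constraint 8: a1 + a2 = 8, and every other listed constraint is also met.

Satisfiable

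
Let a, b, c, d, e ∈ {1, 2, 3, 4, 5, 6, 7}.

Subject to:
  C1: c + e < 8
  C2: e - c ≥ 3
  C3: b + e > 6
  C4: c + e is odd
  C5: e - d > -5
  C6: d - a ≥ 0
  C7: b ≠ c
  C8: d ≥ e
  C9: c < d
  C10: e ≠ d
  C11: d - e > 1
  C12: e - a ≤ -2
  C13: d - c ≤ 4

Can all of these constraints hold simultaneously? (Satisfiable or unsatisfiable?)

Unsatisfiable

Constraints 2, 6, 12, and 13 give a − e ≥ 2, e − c ≥ 3, c − d ≥ -4, d − a ≥ 0.
Adding all 4 inequalities: the left sides telescope to 0, and the right sides sum to 2 + 3 + (-4) + 0 = 1. So 0 ≥ 1, which is false.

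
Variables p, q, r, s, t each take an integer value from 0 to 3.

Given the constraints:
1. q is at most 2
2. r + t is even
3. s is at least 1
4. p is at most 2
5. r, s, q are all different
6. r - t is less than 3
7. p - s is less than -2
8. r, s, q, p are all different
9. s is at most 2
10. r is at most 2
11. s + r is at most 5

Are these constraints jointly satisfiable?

Constraints 1, 4, 9, and 10 confine each of r, s, q, p to the 3 values {0, …, 2} (the domain already gives each ≥ 0).
Constraint 8 requires all 4 of them to be distinct, but only 3 values are available — impossible by the pigeonhole principle.

Unsatisfiable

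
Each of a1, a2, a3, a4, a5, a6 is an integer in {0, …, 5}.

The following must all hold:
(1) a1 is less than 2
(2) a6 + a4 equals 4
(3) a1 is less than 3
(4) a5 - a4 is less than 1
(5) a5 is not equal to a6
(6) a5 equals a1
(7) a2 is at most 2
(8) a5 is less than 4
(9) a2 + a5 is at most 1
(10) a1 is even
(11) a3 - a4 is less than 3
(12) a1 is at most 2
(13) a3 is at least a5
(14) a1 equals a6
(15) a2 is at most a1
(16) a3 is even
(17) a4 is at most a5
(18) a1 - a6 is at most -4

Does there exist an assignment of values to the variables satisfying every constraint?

From constraints 6 and 14, a5 = a1 = a6, so a5 = a6. But constraint 5 says a5 ≠ a6. Contradiction.

Unsatisfiable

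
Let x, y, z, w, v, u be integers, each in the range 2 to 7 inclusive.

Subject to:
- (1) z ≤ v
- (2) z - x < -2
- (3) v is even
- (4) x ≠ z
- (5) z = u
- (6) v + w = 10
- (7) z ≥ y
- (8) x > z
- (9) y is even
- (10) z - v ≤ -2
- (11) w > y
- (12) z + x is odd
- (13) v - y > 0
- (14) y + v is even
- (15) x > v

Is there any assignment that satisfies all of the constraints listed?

Satisfiable

The assignment x = 7, y = 2, z = 2, w = 6, v = 4, u = 2 works:
  constraint 2 holds since z - x = -5.
  constraint 6 holds since v + w = 10.
The rest check out directly.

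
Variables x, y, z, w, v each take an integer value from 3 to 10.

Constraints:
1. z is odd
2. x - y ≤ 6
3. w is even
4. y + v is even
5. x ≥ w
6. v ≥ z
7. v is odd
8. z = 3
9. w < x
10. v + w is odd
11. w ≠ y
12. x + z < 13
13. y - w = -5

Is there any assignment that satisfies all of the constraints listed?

Setting (x, y, z, w, v) = (9, 3, 3, 8, 7) satisfies everything: constraint 2: x - y = 6; constraint 12: x + z = 12; constraint 13: y - w = -5, and the others follow.

Satisfiable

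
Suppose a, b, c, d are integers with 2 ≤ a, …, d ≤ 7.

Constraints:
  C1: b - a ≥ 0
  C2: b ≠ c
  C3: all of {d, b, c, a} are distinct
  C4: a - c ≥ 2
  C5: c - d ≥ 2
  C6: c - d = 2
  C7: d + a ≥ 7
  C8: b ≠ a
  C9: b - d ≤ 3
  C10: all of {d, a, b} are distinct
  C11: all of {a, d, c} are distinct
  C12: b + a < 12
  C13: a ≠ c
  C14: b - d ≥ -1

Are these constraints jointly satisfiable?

Constraints 1, 4, 5, and 9 give b − a ≥ 0, a − c ≥ 2, c − d ≥ 2, d − b ≥ -3.
Adding all 4 inequalities: the left sides telescope to 0, and the right sides sum to 0 + 2 + 2 + (-3) = 1. So 0 ≥ 1, which is false.

Unsatisfiable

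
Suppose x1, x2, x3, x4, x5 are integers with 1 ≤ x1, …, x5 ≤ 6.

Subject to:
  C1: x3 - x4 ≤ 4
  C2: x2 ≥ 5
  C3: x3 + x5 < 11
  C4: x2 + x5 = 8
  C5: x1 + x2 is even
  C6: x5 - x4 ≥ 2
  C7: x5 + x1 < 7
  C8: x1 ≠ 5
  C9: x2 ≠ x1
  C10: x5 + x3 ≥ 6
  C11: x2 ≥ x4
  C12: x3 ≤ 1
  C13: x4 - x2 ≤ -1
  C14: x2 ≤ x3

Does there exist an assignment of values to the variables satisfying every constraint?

From constraint 2: x2 ≥ 5. From constraints 12 and 14: x2 ≤ x3 and x3 ≤ 1, so x2 ≤ 1. But 1 < 5, so no value of x2 works.

Unsatisfiable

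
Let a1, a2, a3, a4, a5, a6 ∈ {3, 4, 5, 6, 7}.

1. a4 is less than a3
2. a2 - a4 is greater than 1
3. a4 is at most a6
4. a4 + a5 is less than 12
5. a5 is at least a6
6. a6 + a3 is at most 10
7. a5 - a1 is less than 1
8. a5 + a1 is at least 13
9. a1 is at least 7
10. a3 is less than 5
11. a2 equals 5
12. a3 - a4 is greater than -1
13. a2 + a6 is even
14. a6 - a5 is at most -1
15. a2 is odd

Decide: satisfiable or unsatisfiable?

Satisfiable

Try a1 = 7, a2 = 5, a3 = 4, a4 = 3, a5 = 7, a6 = 5.
Check constraint 2: a2 - a4 = 2; constraint 4: a4 + a5 = 10. The remaining constraints are straightforward to verify.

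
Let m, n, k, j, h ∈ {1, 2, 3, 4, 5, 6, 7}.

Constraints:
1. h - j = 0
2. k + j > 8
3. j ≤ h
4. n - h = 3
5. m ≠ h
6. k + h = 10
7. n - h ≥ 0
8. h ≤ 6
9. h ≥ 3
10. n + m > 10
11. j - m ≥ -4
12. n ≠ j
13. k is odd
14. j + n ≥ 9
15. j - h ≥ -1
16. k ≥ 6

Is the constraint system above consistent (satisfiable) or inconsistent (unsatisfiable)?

Satisfiable

One satisfying assignment is m = 5, n = 6, k = 7, j = 3, h = 3.
For the less obvious constraints — constraint 1: h - j = 0; constraint 2: k + j = 10; constraint 4: n - h = 3 — and the others hold by inspection.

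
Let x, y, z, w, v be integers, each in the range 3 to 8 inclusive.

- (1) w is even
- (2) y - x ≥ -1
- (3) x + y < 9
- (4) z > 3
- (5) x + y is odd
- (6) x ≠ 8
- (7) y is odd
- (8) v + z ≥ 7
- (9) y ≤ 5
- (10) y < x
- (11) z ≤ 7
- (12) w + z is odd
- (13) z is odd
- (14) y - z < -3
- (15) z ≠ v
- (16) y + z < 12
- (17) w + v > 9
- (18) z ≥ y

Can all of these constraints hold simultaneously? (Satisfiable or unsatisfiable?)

The assignment x = 4, y = 3, z = 7, w = 8, v = 3 works:
  constraint 2 holds since y - x = -1.
  constraint 3 holds since x + y = 7.
  constraint 8 holds since v + z = 10.
The rest check out directly.

Satisfiable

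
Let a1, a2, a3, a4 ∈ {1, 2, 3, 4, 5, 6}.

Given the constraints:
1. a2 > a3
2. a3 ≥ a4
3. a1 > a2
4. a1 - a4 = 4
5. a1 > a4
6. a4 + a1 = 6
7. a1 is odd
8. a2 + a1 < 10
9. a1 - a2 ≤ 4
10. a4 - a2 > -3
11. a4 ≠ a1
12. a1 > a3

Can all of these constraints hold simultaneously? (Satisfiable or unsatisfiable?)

The assignment a1 = 5, a2 = 3, a3 = 1, a4 = 1 works:
  constraint 4 holds since a1 - a4 = 4.
  constraint 6 holds since a4 + a1 = 6.
  constraint 8 holds since a2 + a1 = 8.
The rest check out directly.

Satisfiable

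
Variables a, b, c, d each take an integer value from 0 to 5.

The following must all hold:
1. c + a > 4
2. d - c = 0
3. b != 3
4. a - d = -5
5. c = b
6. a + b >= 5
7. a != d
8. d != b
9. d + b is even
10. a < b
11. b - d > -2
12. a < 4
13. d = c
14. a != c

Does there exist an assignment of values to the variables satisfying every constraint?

Unsatisfiable

From constraints 5 and 13, d = c = b, so d = b. But constraint 8 says d ≠ b. Contradiction.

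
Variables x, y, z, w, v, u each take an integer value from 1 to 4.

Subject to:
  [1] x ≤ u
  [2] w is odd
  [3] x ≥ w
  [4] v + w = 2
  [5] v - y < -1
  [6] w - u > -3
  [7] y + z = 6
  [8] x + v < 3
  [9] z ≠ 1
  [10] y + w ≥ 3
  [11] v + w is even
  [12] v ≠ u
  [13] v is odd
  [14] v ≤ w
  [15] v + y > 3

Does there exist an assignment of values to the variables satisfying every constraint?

Setting (x, y, z, w, v, u) = (1, 3, 3, 1, 1, 2) satisfies everything: constraint 4: v + w = 2; constraint 5: v - y = -2; constraint 6: w - u = -1, and the others follow.

Satisfiable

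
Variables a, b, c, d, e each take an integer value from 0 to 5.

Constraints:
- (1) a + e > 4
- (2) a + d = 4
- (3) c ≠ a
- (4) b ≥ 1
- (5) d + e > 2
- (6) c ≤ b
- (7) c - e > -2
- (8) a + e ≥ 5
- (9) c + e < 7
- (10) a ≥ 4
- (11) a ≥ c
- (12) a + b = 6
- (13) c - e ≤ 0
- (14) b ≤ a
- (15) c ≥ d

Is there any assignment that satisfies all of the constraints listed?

One satisfying assignment is a = 4, b = 2, c = 2, d = 0, e = 3.
For the less obvious constraints — constraint 1: a + e = 7; constraint 2: a + d = 4; constraint 5: d + e = 3 — and the others hold by inspection.

Satisfiable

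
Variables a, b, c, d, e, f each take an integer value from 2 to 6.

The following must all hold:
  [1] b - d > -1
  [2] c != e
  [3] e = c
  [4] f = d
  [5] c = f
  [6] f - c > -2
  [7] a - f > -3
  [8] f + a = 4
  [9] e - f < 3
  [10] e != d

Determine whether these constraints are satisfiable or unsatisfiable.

Unsatisfiable

From constraints 3, 4, and 5, e = c = f = d, so e = d. But constraint 10 says e ≠ d. Contradiction.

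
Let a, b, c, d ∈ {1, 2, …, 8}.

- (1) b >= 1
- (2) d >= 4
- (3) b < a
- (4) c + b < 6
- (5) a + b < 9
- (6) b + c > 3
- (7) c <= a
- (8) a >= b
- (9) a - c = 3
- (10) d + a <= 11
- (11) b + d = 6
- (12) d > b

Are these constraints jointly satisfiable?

Satisfiable

One satisfying assignment is a = 5, b = 2, c = 2, d = 4.
For the less obvious constraints — constraint 4: c + b = 4; constraint 5: a + b = 7; constraint 6: b + c = 4 — and the others hold by inspection.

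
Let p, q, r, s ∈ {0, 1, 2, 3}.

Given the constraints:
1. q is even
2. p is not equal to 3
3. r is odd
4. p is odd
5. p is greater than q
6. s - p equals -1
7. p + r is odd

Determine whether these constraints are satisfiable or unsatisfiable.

Constraint 4 makes p odd and constraint 3 makes r odd, so p + r must be even. Constraint 7 says p + r is odd — contradiction.

Unsatisfiable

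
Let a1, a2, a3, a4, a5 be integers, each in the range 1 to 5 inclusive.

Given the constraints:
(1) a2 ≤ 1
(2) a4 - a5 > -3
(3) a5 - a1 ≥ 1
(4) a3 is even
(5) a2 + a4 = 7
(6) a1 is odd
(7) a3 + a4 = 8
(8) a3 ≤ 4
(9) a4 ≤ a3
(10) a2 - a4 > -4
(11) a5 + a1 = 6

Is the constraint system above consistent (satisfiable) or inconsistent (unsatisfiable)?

From constraint 1: a2 ≤ 1. From constraints 8 and 9: a4 ≤ a3 ≤ 4. Hence a2 + a4 ≤ 5. But constraint 5 requires a2 + a4 = 7, and 7 > 5. Contradiction.

Unsatisfiable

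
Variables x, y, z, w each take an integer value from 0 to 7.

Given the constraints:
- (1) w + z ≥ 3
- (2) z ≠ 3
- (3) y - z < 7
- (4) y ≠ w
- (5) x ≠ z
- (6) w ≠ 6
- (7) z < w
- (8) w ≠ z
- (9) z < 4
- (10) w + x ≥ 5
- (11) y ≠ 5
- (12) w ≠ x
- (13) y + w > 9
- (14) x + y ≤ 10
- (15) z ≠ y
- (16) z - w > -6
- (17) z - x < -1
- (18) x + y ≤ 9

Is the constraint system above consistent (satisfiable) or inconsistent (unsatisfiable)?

The assignment x = 3, y = 6, z = 0, w = 5 works:
  constraint 1 holds since w + z = 5.
  constraint 3 holds since y - z = 6.
  constraint 10 holds since w + x = 8.
The rest check out directly.

Satisfiable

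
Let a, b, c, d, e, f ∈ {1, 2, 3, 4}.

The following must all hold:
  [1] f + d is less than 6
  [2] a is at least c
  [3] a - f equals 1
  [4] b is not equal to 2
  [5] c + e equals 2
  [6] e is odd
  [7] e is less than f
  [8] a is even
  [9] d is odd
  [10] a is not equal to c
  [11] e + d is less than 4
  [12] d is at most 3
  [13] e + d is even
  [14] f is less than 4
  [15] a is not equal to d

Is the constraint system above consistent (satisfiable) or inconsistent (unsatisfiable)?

Satisfiable

One satisfying assignment is a = 4, b = 4, c = 1, d = 1, e = 1, f = 3.
For the less obvious constraints — constraint 1: f + d = 4; constraint 3: a - f = 1; constraint 5: c + e = 2 — and the others hold by inspection.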